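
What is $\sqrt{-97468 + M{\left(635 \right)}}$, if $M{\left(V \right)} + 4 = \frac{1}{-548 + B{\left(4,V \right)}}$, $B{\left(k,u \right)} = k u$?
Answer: $\frac{11 i \sqrt{799122174}}{996} \approx 312.21 i$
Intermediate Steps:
$M{\left(V \right)} = -4 + \frac{1}{-548 + 4 V}$
$\sqrt{-97468 + M{\left(635 \right)}} = \sqrt{-97468 + \frac{2193 - 10160}{4 \left(-137 + 635\right)}} = \sqrt{-97468 + \frac{2193 - 10160}{4 \cdot 498}} = \sqrt{-97468 + \frac{1}{4} \cdot \frac{1}{498} \left(-7967\right)} = \sqrt{-97468 - \frac{7967}{1992}} = \sqrt{- \frac{194164223}{1992}} = \frac{11 i \sqrt{799122174}}{996}$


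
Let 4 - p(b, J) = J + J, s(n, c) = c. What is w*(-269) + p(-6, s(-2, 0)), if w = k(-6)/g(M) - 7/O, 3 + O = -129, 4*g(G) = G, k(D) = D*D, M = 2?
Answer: -2557931/132 ≈ -19378.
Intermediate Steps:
k(D) = D²
g(G) = G/4
O = -132 (O = -3 - 129 = -132)
p(b, J) = 4 - 2*J (p(b, J) = 4 - (J + J) = 4 - 2*J)
w = 9511/132 (w = (-6)²/(((¼)*2)) - 7/(-132) = 36/(½) - 7*(-1/132) = 36*2 + 7/132 = 72 + 7/132 = 9511/132 ≈ 72.053)
w*(-269) + p(-6, s(-2, 0)) = (9511/132)*(-269) + (4 - 2*0) = -2558459/132 + (4 + 0) = -2558459/132 + 4 = -2557931/132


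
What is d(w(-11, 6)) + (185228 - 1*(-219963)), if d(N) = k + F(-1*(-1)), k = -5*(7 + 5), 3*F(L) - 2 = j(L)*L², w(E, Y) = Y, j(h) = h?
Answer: 405132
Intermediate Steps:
F(L) = ⅔ + L³/3 (F(L) = ⅔ + (L*L²)/3 = ⅔ + L³/3)
k = -60 (k = -5*12 = -60)
d(N) = -59 (d(N) = -60 + (⅔ + (-1*(-1))³/3) = -60 + (⅔ + (⅓)*1³) = -60 + (⅔ + (⅓)*1) = -60 + (⅔ + ⅓) = -60 + 1 = -59)
d(w(-11, 6)) + (185228 - 1*(-219963)) = -59 + (185228 - 1*(-219963)) = -59 + (185228 + 219963) = -59 + 405191 = 405132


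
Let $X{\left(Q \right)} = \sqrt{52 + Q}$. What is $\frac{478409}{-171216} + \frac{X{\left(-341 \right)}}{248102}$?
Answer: $- \frac{478409}{171216} + \frac{17 i}{248102} \approx -2.7942 + 6.852 \cdot 10^{-5} i$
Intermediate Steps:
$\frac{478409}{-171216} + \frac{X{\left(-341 \right)}}{248102} = \frac{478409}{-171216} + \frac{\sqrt{52 - 341}}{248102} = 478409 \left(- \frac{1}{171216}\right) + \sqrt{-289} \cdot \frac{1}{248102} = - \frac{478409}{171216} + 17 i \frac{1}{248102} = - \frac{478409}{171216} + \frac{17 i}{248102}$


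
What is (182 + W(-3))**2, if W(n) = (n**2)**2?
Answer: 69169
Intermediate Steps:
W(n) = n**4
(182 + W(-3))**2 = (182 + (-3)**4)**2 = (182 + 81)**2 = 263**2 = 69169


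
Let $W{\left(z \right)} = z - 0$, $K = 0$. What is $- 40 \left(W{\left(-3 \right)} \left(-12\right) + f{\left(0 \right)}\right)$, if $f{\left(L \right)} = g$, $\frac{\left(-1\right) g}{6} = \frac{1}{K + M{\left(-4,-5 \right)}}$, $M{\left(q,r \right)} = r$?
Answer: $-1488$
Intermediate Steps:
$g = \frac{6}{5}$ ($g = - \frac{6}{0 - 5} = - \frac{6}{-5} = \left(-6\right) \left(- \frac{1}{5}\right) = \frac{6}{5} \approx 1.2$)
$f{\left(L \right)} = \frac{6}{5}$
$W{\left(z \right)} = z$ ($W{\left(z \right)} = z + 0 = z$)
$- 40 \left(W{\left(-3 \right)} \left(-12\right) + f{\left(0 \right)}\right) = - 40 \left(\left(-3\right) \left(-12\right) + \frac{6}{5}\right) = - 40 \left(36 + \frac{6}{5}\right) = \left(-40\right) \frac{186}{5} = -1488$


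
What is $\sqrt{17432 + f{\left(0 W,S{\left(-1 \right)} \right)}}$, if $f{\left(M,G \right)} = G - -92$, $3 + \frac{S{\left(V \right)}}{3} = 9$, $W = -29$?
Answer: $7 \sqrt{358} \approx 132.45$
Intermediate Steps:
$S{\left(V \right)} = 18$ ($S{\left(V \right)} = -9 + 3 \cdot 9 = -9 + 27 = 18$)
$f{\left(M,G \right)} = 92 + G$ ($f{\left(M,G \right)} = G + 92 = 92 + G$)
$\sqrt{17432 + f{\left(0 W,S{\left(-1 \right)} \right)}} = \sqrt{17432 + \left(92 + 18\right)} = \sqrt{17432 + 110} = \sqrt{17542} = 7 \sqrt{358}$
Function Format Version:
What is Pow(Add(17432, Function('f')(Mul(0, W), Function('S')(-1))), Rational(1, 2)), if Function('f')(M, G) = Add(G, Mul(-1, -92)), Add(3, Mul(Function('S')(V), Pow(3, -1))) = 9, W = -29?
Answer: Mul(7, Pow(358, Rational(1, 2))) ≈ 132.45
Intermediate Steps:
Function('S')(V) = 18 (Function('S')(V) = Add(-9, Mul(3, 9)) = Add(-9, 27) = 18)
Function('f')(M, G) = Add(92, G) (Function('f')(M, G) = Add(G, 92) = Add(92, G))
Pow(Add(17432, Function('f')(Mul(0, W), Function('S')(-1))), Rational(1, 2)) = Pow(Add(17432, Add(92, 18)), Rational(1, 2)) = Pow(Add(17432, 110), Rational(1, 2)) = Pow(17542, Rational(1, 2)) = Mul(7, Pow(358, Rational(1, 2)))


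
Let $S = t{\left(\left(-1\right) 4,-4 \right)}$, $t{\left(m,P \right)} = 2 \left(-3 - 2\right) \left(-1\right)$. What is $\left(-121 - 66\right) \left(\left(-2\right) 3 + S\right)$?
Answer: $-748$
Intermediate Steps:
$t{\left(m,P \right)} = 10$ ($t{\left(m,P \right)} = 2 \left(-5\right) \left(-1\right) = \left(-10\right) \left(-1\right) = 10$)
$S = 10$
$\left(-121 - 66\right) \left(\left(-2\right) 3 + S\right) = \left(-121 - 66\right) \left(\left(-2\right) 3 + 10\right) = - 187 \left(-6 + 10\right) = \left(-187\right) 4 = -748$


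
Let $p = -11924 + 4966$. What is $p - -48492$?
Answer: $41534$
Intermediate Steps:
$p = -6958$
$p - -48492 = -6958 - -48492 = -6958 + 48492 = 41534$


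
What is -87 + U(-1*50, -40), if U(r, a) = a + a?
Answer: -167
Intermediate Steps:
U(r, a) = 2*a
-87 + U(-1*50, -40) = -87 + 2*(-40) = -87 - 80 = -167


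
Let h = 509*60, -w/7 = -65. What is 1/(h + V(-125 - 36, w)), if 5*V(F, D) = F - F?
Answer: 1/30540 ≈ 3.2744e-5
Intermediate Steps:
w = 455 (w = -7*(-65) = 455)
V(F, D) = 0 (V(F, D) = (F - F)/5 = (⅕)*0 = 0)
h = 30540
1/(h + V(-125 - 36, w)) = 1/(30540 + 0) = 1/30540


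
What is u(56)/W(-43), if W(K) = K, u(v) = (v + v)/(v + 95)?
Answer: -112/6493 ≈ -0.017249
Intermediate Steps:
u(v) = 2*v/(95 + v) (u(v) = (2*v)/(95 + v) = 2*v/(95 + v))
u(56)/W(-43) = (2*56/(95 + 56))/(-43) = (2*56/151)*(-1/43) = (2*56*(1/151))*(-1/43) = (112/151)*(-1/43) = -112/6493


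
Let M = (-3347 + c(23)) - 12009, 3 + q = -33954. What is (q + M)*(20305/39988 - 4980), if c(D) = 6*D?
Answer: 9791722803625/39988 ≈ 2.4487e+8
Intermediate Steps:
q = -33957 (q = -3 - 33954 = -33957)
M = -15218 (M = (-3347 + 6*23) - 12009 = (-3347 + 138) - 12009 = -3209 - 12009 = -15218)
(q + M)*(20305/39988 - 4980) = (-33957 - 15218)*(20305/39988 - 4980) = -49175*(20305*(1/39988) - 4980) = -49175*(20305/39988 - 4980) = -49175*(-199119935/39988) = 9791722803625/39988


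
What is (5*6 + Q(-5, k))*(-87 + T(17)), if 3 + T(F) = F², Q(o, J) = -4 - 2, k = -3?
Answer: 4776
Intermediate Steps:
Q(o, J) = -6
T(F) = -3 + F²
(5*6 + Q(-5, k))*(-87 + T(17)) = (5*6 - 6)*(-87 + (-3 + 17²)) = (30 - 6)*(-87 + (-3 + 289)) = 24*(-87 + 286) = 24*199 = 4776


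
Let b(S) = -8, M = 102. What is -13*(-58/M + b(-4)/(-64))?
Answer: 2353/408 ≈ 5.7672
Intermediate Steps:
-13*(-58/M + b(-4)/(-64)) = -13*(-58/102 - 8/(-64)) = -13*(-58*1/102 - 8*(-1/64)) = -13*(-29/51 + ⅛) = -13*(-181/408) = 2353/408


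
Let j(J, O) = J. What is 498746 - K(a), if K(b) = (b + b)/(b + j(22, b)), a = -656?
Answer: 158101826/317 ≈ 4.9874e+5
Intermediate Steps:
K(b) = 2*b/(22 + b) (K(b) = (b + b)/(b + 22) = (2*b)/(22 + b) = 2*b/(22 + b))
498746 - K(a) = 498746 - 2*(-656)/(22 - 656) = 498746 - 2*(-656)/(-634) = 498746 - 2*(-656)*(-1)/634 = 498746 - 1*656/317 = 498746 - 656/317 = 158101826/317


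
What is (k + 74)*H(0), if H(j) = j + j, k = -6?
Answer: 0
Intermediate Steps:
H(j) = 2*j
(k + 74)*H(0) = (-6 + 74)*(2*0) = 68*0 = 0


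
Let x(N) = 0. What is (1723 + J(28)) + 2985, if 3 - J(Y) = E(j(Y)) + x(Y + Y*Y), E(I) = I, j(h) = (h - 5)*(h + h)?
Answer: 3423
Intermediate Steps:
j(h) = 2*h*(-5 + h) (j(h) = (-5 + h)*(2*h) = 2*h*(-5 + h))
J(Y) = 3 - 2*Y*(-5 + Y) (J(Y) = 3 - (2*Y*(-5 + Y) + 0) = 3 - 2*Y*(-5 + Y))
(1723 + J(28)) + 2985 = (1723 + (3 - 2*28*(-5 + 28))) + 2985 = (1723 + (3 - 2*28*23)) + 2985 = (1723 + (3 - 1288)) + 2985 = (1723 - 1285) + 2985 = 438 + 2985 = 3423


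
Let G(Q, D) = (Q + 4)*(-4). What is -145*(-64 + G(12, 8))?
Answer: 18560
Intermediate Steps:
G(Q, D) = -16 - 4*Q (G(Q, D) = (4 + Q)*(-4) = -16 - 4*Q)
-145*(-64 + G(12, 8)) = -145*(-64 + (-16 - 4*12)) = -145*(-64 + (-16 - 48)) = -145*(-64 - 64) = -145*(-128) = 18560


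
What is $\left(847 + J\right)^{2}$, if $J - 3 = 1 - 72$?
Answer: $606841$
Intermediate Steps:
$J = -68$ ($J = 3 + \left(1 - 72\right) = 3 - 71 = -68$)
$\left(847 + J\right)^{2} = \left(847 - 68\right)^{2} = 779^{2} = 606841$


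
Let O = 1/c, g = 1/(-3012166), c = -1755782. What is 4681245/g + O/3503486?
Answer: -86738369097099616410906841/6151357656052 ≈ -1.4101e+13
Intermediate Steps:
g = -1/3012166 ≈ -3.3199e-7
O = -1/1755782 (O = 1/(-1755782) = -1/1755782 ≈ -5.6955e-7)
4681245/g + O/3503486 = 4681245/(-1/3012166) - 1/1755782/3503486 = 4681245*(-3012166) - 1/1755782*1/3503486 = -14100687026670 - 1/6151357656052 = -86738369097099616410906841/6151357656052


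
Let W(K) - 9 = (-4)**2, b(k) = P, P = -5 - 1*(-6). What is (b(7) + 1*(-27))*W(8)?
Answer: -650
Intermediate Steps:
P = 1 (P = -5 + 6 = 1)
b(k) = 1
W(K) = 25 (W(K) = 9 + (-4)**2 = 9 + 16 = 25)
(b(7) + 1*(-27))*W(8) = (1 + 1*(-27))*25 = (1 - 27)*25 = -26*25 = -650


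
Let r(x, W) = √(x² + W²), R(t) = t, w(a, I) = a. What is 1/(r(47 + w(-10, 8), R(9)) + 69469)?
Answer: 69469/4825940511 - 5*√58/4825940511 ≈ 1.4387e-5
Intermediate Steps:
r(x, W) = √(W² + x²)
1/(r(47 + w(-10, 8), R(9)) + 69469) = 1/(√(9² + (47 - 10)²) + 69469) = 1/(√(81 + 37²) + 69469) = 1/(√(81 + 1369) + 69469) = 1/(√1450 + 69469) = 1/(5*√58 + 69469) = 1/(69469 + 5*√58)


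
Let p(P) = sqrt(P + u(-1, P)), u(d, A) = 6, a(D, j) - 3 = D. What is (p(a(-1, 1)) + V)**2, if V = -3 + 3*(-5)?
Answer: 332 - 72*sqrt(2) ≈ 230.18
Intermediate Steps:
a(D, j) = 3 + D
p(P) = sqrt(6 + P) (p(P) = sqrt(P + 6) = sqrt(6 + P))
V = -18 (V = -3 - 15 = -18)
(p(a(-1, 1)) + V)**2 = (sqrt(6 + (3 - 1)) - 18)**2 = (sqrt(6 + 2) - 18)**2 = (sqrt(8) - 18)**2 = (2*sqrt(2) - 18)**2 = (-18 + 2*sqrt(2))**2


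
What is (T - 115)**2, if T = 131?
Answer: 256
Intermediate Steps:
(T - 115)**2 = (131 - 115)**2 = 16**2 = 256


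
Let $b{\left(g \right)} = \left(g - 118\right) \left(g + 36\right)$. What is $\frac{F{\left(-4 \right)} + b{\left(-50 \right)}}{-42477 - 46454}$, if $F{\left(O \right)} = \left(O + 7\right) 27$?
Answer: $- \frac{2433}{88931} \approx -0.027358$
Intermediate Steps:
$b{\left(g \right)} = \left(-118 + g\right) \left(36 + g\right)$
$F{\left(O \right)} = 189 + 27 O$ ($F{\left(O \right)} = \left(7 + O\right) 27 = 189 + 27 O$)
$\frac{F{\left(-4 \right)} + b{\left(-50 \right)}}{-42477 - 46454} = \frac{\left(189 + 27 \left(-4\right)\right) - \left(148 - 2500\right)}{-42477 - 46454} = \frac{\left(189 - 108\right) + \left(-4248 + 2500 + 4100\right)}{-88931} = \left(81 + 2352\right) \left(- \frac{1}{88931}\right) = 2433 \left(- \frac{1}{88931}\right) = - \frac{2433}{88931}$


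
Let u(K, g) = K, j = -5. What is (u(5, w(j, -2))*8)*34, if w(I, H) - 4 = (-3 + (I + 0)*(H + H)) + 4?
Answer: 1360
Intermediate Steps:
w(I, H) = 5 + 2*H*I (w(I, H) = 4 + ((-3 + (I + 0)*(H + H)) + 4) = 4 + ((-3 + I*(2*H)) + 4) = 4 + ((-3 + 2*H*I) + 4) = 4 + (1 + 2*H*I) = 5 + 2*H*I)
(u(5, w(j, -2))*8)*34 = (5*8)*34 = 40*34 = 1360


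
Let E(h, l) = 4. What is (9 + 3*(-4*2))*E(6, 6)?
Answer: -60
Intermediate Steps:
(9 + 3*(-4*2))*E(6, 6) = (9 + 3*(-4*2))*4 = (9 + 3*(-8))*4 = (9 - 24)*4 = -15*4 = -60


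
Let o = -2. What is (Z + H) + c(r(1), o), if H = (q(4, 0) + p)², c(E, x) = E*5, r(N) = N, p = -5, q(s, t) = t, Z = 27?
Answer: 57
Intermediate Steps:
c(E, x) = 5*E
H = 25 (H = (0 - 5)² = (-5)² = 25)
(Z + H) + c(r(1), o) = (27 + 25) + 5*1 = 52 + 5 = 57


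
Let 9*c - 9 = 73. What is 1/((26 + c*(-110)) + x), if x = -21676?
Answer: -9/203870 ≈ -4.4146e-5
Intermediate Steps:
c = 82/9 (c = 1 + (⅑)*73 = 1 + 73/9 = 82/9 ≈ 9.1111)
1/((26 + c*(-110)) + x) = 1/((26 + (82/9)*(-110)) - 21676) = 1/((26 - 9020/9) - 21676) = 1/(-8786/9 - 21676) = 1/(-203870/9) = -9/203870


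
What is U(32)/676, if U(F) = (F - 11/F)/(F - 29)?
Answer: 1013/64896 ≈ 0.015610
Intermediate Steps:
U(F) = (F - 11/F)/(-29 + F)
U(32)/676 = ((-11 + 32²)/(32*(-29 + 32)))/676 = ((1/32)*(-11 + 1024)/3)*(1/676) = ((1/32)*(⅓)*1013)*(1/676) = (1013/96)*(1/676) = 1013/64896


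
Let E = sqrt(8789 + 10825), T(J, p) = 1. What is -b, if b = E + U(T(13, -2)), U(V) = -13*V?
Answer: 13 - sqrt(19614) ≈ -127.05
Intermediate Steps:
E = sqrt(19614) ≈ 140.05
b = -13 + sqrt(19614) (b = sqrt(19614) - 13*1 = sqrt(19614) - 13 = -13 + sqrt(19614) ≈ 127.05)
-b = -(-13 + sqrt(19614)) = 13 - sqrt(19614)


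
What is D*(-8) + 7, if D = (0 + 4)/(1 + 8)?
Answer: 31/9 ≈ 3.4444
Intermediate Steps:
D = 4/9 ≈ 0.44444
D*(-8) + 7 = (4/9)*(-8) + 7 = -32/9 + 7 = 31/9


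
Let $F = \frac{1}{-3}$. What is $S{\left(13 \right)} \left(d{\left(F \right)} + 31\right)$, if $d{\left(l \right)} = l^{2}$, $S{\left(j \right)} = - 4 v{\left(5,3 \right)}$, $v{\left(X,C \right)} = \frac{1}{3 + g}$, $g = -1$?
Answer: $- \frac{560}{9} \approx -62.222$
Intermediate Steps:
$v{\left(X,C \right)} = \frac{1}{2}$ ($v{\left(X,C \right)} = \frac{1}{3 - 1} = \frac{1}{2}$)
$S{\left(j \right)} = -2$ ($S{\left(j \right)} = \left(-4\right) \frac{1}{2} = -2$)
$F = - \frac{1}{3} \approx -0.33333$
$S{\left(13 \right)} \left(d{\left(F \right)} + 31\right) = - 2 \left(\left(- \frac{1}{3}\right)^{2} + 31\right) = - 2 \left(\frac{1}{9} + 31\right) = \left(-2\right) \frac{280}{9} = - \frac{560}{9}$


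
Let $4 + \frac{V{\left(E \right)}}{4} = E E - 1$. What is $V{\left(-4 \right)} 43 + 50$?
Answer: $1942$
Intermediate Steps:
$V{\left(E \right)} = -20 + 4 E^{2}$ ($V{\left(E \right)} = -16 + 4 \left(E E - 1\right) = -16 + 4 \left(E^{2} - 1\right) = -16 + 4 \left(-1 + E^{2}\right) = -16 + \left(-4 + 4 E^{2}\right) = -20 + 4 E^{2}$)
$V{\left(-4 \right)} 43 + 50 = \left(-20 + 4 \left(-4\right)^{2}\right) 43 + 50 = \left(-20 + 4 \cdot 16\right) 43 + 50 = \left(-20 + 64\right) 43 + 50 = 44 \cdot 43 + 50 = 1892 + 50 = 1942$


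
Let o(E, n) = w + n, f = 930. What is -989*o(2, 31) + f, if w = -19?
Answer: -10938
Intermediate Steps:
o(E, n) = -19 + n
-989*o(2, 31) + f = -989*(-19 + 31) + 930 = -989*12 + 930 = -11868 + 930 = -10938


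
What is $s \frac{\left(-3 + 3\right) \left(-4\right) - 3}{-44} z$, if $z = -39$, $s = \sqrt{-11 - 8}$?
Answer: $- \frac{117 i \sqrt{19}}{44} \approx - 11.591 i$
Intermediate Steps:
$s = i \sqrt{19}$ ($s = \sqrt{-19} = i \sqrt{19} \approx 4.3589 i$)
$s \frac{\left(-3 + 3\right) \left(-4\right) - 3}{-44} z = i \sqrt{19} \frac{\left(-3 + 3\right) \left(-4\right) - 3}{-44} \left(-39\right) = i \sqrt{19} \left(0 \left(-4\right) - 3\right) \left(- \frac{1}{44}\right) \left(-39\right) = i \sqrt{19} \left(0 - 3\right) \left(- \frac{1}{44}\right) \left(-39\right) = i \sqrt{19} \left(-3\right) \left(- \frac{1}{44}\right) \left(-39\right) = i \sqrt{19} \cdot \frac{3}{44} \left(-39\right) = i \sqrt{19} \left(- \frac{117}{44}\right) = - \frac{117 i \sqrt{19}}{44}$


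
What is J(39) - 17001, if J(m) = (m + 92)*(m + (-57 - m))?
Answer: -24468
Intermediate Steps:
J(m) = -5244 - 57*m (J(m) = (92 + m)*(-57) = -5244 - 57*m)
J(39) - 17001 = (-5244 - 57*39) - 17001 = (-5244 - 2223) - 17001 = -7467 - 17001 = -24468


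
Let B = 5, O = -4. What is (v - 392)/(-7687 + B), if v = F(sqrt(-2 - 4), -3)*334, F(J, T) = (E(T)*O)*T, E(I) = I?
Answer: 6208/3841 ≈ 1.6162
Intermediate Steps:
F(J, T) = -4*T**2 (F(J, T) = (T*(-4))*T = (-4*T)*T = -4*T**2)
v = -12024 (v = -4*(-3)**2*334 = -4*9*334 = -36*334 = -12024)
(v - 392)/(-7687 + B) = (-12024 - 392)/(-7687 + 5) = -12416/(-7682) = -12416*(-1/7682) = 6208/3841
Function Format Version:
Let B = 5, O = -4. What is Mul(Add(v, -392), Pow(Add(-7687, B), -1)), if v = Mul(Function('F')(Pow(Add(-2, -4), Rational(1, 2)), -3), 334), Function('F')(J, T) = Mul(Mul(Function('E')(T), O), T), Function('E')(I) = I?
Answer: Rational(6208, 3841) ≈ 1.6162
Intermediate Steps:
Function('F')(J, T) = Mul(-4, Pow(T, 2)) (Function('F')(J, T) = Mul(Mul(T, -4), T) = Mul(Mul(-4, T), T) = Mul(-4, Pow(T, 2)))
v = -12024 (v = Mul(Mul(-4, Pow(-3, 2)), 334) = Mul(Mul(-4, 9), 334) = Mul(-36, 334) = -12024)
Mul(Add(v, -392), Pow(Add(-7687, B), -1)) = Mul(Add(-12024, -392), Pow(Add(-7687, 5), -1)) = Mul(-12416, Pow(-7682, -1)) = Mul(-12416, Rational(-1, 7682)) = Rational(6208, 3841)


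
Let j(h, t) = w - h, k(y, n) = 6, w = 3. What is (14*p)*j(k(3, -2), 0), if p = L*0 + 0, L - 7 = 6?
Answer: 0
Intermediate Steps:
L = 13 (L = 7 + 6 = 13)
j(h, t) = 3 - h
p = 0 (p = 13*0 + 0 = 0 + 0 = 0)
(14*p)*j(k(3, -2), 0) = (14*0)*(3 - 1*6) = 0*(3 - 6) = 0*(-3) = 0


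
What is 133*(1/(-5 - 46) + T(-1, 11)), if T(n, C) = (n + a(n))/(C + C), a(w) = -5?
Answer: -21812/561 ≈ -38.881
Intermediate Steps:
T(n, C) = (-5 + n)/(2*C) (T(n, C) = (n - 5)/(C + C) = (-5 + n)/((2*C)) = (-5 + n)*(1/(2*C)) = (-5 + n)/(2*C))
133*(1/(-5 - 46) + T(-1, 11)) = 133*(1/(-5 - 46) + (1/2)*(-5 - 1)/11) = 133*(1/(-51) + (1/2)*(1/11)*(-6)) = 133*(-1/51 - 3/11) = 133*(-164/561) = -21812/561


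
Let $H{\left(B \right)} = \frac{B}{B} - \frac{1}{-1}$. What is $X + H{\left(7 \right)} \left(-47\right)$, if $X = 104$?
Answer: $10$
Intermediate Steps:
$H{\left(B \right)} = 2$ ($H{\left(B \right)} = 1 - -1 = 1 + 1 = 2$)
$X + H{\left(7 \right)} \left(-47\right) = 104 + 2 \left(-47\right) = 104 - 94 = 10$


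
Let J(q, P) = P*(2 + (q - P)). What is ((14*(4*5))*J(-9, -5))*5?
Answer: 14000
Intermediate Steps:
J(q, P) = P*(2 + q - P)
((14*(4*5))*J(-9, -5))*5 = ((14*(4*5))*(-5*(2 - 9 - 1*(-5))))*5 = ((14*20)*(-5*(2 - 9 + 5)))*5 = (280*(-5*(-2)))*5 = (280*10)*5 = 2800*5 = 14000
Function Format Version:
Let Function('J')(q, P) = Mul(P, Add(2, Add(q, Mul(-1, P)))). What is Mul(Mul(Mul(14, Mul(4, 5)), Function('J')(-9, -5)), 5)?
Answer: 14000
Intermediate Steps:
Function('J')(q, P) = Mul(P, Add(2, q, Mul(-1, P)))
Mul(Mul(Mul(14, Mul(4, 5)), Function('J')(-9, -5)), 5) = Mul(Mul(Mul(14, Mul(4, 5)), Mul(-5, Add(2, -9, Mul(-1, -5)))), 5) = Mul(Mul(Mul(14, 20), Mul(-5, Add(2, -9, 5))), 5) = Mul(Mul(280, Mul(-5, -2)), 5) = Mul(Mul(280, 10), 5) = Mul(2800, 5) = 14000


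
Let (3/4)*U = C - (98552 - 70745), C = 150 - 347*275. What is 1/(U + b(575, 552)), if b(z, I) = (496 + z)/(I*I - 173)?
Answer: -913593/149929134955 ≈ -6.0935e-6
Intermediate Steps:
C = -95275 (C = 150 - 95425 = -95275)
b(z, I) = (496 + z)/(-173 + I**2) (b(z, I) = (496 + z)/(I**2 - 173) = (496 + z)/(-173 + I**2))
U = -492328/3 (U = 4*(-95275 - (98552 - 70745))/3 = 4*(-95275 - 1*27807)/3 = 4*(-95275 - 27807)/3 = (4/3)*(-123082) = -492328/3 ≈ -1.6411e+5)
1/(U + b(575, 552)) = 1/(-492328/3 + (496 + 575)/(-173 + 552**2)) = 1/(-492328/3 + 1071/(-173 + 304704)) = 1/(-492328/3 + 1071/304531) = 1/(-149929134955/913593) = -913593/149929134955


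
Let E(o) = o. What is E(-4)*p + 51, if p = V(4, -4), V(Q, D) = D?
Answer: 67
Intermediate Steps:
p = -4
E(-4)*p + 51 = -4*(-4) + 51 = 16 + 51 = 67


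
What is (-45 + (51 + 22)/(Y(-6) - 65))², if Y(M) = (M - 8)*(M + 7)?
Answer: 13162384/6241 ≈ 2109.0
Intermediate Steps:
Y(M) = (-8 + M)*(7 + M)
(-45 + (51 + 22)/(Y(-6) - 65))² = (-45 + (51 + 22)/((-56 + (-6)² - 1*(-6)) - 65))² = (-45 + 73/((-56 + 36 + 6) - 65))² = (-45 + 73/(-14 - 65))² = (-45 + 73/(-79))² = (-45 + 73*(-1/79))² = (-45 - 73/79)² = (-3628/79)² = 13162384/6241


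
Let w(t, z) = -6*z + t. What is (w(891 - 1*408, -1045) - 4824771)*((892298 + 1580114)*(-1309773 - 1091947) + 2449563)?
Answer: 28609578300453169386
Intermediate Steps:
w(t, z) = t - 6*z
(w(891 - 1*408, -1045) - 4824771)*((892298 + 1580114)*(-1309773 - 1091947) + 2449563) = (((891 - 1*408) - 6*(-1045)) - 4824771)*((892298 + 1580114)*(-1309773 - 1091947) + 2449563) = (((891 - 408) + 6270) - 4824771)*(2472412*(-2401720) + 2449563) = ((483 + 6270) - 4824771)*(-5938041348640 + 2449563) = (6753 - 4824771)*(-5938038899077) = -4818018*(-5938038899077) = 28609578300453169386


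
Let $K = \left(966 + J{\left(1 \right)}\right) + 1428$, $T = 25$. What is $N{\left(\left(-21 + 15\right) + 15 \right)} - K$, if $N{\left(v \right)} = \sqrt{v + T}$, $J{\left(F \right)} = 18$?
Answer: $-2412 + \sqrt{34} \approx -2406.2$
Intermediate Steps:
$N{\left(v \right)} = \sqrt{25 + v}$ ($N{\left(v \right)} = \sqrt{v + 25} = \sqrt{25 + v}$)
$K = 2412$ ($K = \left(966 + 18\right) + 1428 = 984 + 1428 = 2412$)
$N{\left(\left(-21 + 15\right) + 15 \right)} - K = \sqrt{25 + \left(\left(-21 + 15\right) + 15\right)} - 2412 = \sqrt{25 + \left(-6 + 15\right)} - 2412 = \sqrt{25 + 9} - 2412 = \sqrt{34} - 2412 = -2412 + \sqrt{34}$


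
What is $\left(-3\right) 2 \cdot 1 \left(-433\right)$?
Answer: $2598$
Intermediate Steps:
$\left(-3\right) 2 \cdot 1 \left(-433\right) = \left(-6\right) 1 \left(-433\right) = \left(-6\right) \left(-433\right) = 2598$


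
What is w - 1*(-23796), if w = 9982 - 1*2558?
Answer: 31220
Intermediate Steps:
w = 7424 (w = 9982 - 2558 = 7424)
w - 1*(-23796) = 7424 - 1*(-23796) = 7424 + 23796 = 31220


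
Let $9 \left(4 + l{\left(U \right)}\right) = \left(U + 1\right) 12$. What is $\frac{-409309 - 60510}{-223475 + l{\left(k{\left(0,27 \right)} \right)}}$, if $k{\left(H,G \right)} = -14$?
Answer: $\frac{1409457}{670489} \approx 2.1021$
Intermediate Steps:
$l{\left(U \right)} = - \frac{8}{3} + \frac{4 U}{3}$ ($l{\left(U \right)} = -4 + \frac{\left(U + 1\right) 12}{9} = -4 + \frac{\left(1 + U\right) 12}{9} = -4 + \frac{12 + 12 U}{9} = -4 + \left(\frac{4}{3} + \frac{4 U}{3}\right) = - \frac{8}{3} + \frac{4 U}{3}$)
$\frac{-409309 - 60510}{-223475 + l{\left(k{\left(0,27 \right)} \right)}} = \frac{-409309 - 60510}{-223475 + \left(- \frac{8}{3} + \frac{4}{3} \left(-14\right)\right)} = - \frac{469819}{-223475 - \frac{64}{3}} = - \frac{469819}{- \frac{670489}{3}} = \left(-469819\right) \left(- \frac{3}{670489}\right) = \frac{1409457}{670489}$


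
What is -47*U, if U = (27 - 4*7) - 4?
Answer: 235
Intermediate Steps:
U = -5 (U = (27 - 28) - 4 = -1 - 4 = -5)
-47*U = -47*(-5) = 235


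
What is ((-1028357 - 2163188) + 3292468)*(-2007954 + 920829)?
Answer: -109715916375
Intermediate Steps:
((-1028357 - 2163188) + 3292468)*(-2007954 + 920829) = (-3191545 + 3292468)*(-1087125) = 100923*(-1087125) = -109715916375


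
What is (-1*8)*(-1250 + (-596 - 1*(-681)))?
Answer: 9320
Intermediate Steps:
(-1*8)*(-1250 + (-596 - 1*(-681))) = -8*(-1250 + (-596 + 681)) = -8*(-1250 + 85) = -8*(-1165) = 9320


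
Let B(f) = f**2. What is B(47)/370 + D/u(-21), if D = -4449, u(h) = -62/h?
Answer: -8607943/5735 ≈ -1500.9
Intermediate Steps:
B(47)/370 + D/u(-21) = 47**2/370 - 4449/((-62/(-21))) = 2209*(1/370) - 4449/((-62*(-1/21))) = 2209/370 - 4449/62/21 = 2209/370 - 4449*21/62 = 2209/370 - 93429/62 = -8607943/5735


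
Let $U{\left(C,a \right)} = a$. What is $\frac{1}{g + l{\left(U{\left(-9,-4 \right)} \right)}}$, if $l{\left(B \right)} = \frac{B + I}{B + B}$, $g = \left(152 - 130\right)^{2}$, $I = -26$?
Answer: $\frac{4}{1951} \approx 0.0020502$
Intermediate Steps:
$g = 484$ ($g = 22^{2} = 484$)
$l{\left(B \right)} = \frac{-26 + B}{2 B}$ ($l{\left(B \right)} = \frac{B - 26}{B + B} = \frac{-26 + B}{2 B}$)
$\frac{1}{g + l{\left(U{\left(-9,-4 \right)} \right)}} = \frac{1}{484 + \frac{-26 - 4}{2 \left(-4\right)}} = \frac{1}{484 + \frac{1}{2} \left(- \frac{1}{4}\right) \left(-30\right)} = \frac{1}{484 + \frac{15}{4}} = \frac{1}{\frac{1951}{4}} = \frac{4}{1951}$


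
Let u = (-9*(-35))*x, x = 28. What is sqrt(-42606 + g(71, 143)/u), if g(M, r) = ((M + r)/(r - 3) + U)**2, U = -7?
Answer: I*sqrt(9206729806555)/14700 ≈ 206.41*I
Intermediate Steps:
u = 8820 (u = -9*(-35)*28 = 315*28 = 8820)
g(M, r) = (-7 + (M + r)/(-3 + r))**2 (g(M, r) = ((M + r)/(r - 3) - 7)**2 = ((M + r)/(-3 + r) - 7)**2 = (-7 + (M + r)/(-3 + r))**2)
sqrt(-42606 + g(71, 143)/u) = sqrt(-42606 + ((21 + 71 - 6*143)**2/(-3 + 143)**2)/8820) = sqrt(-42606 + ((21 + 71 - 858)**2/140**2)*(1/8820)) = sqrt(-42606 + ((1/19600)*(-766)**2)*(1/8820)) = sqrt(-42606 + ((1/19600)*586756)*(1/8820)) = sqrt(-42606 + (146689/4900)*(1/8820)) = sqrt(-42606 + 146689/43218000) = sqrt(-1841345961311/43218000) = I*sqrt(9206729806555)/14700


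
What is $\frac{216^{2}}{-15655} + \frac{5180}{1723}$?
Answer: $\frac{704612}{26973565} \approx 0.026122$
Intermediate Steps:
$\frac{216^{2}}{-15655} + \frac{5180}{1723} = 46656 \left(- \frac{1}{15655}\right) + 5180 \cdot \frac{1}{1723} = - \frac{46656}{15655} + \frac{5180}{1723} = \frac{704612}{26973565}$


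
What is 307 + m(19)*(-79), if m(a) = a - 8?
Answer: -562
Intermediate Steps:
m(a) = -8 + a
307 + m(19)*(-79) = 307 + (-8 + 19)*(-79) = 307 + 11*(-79) = 307 - 869 = -562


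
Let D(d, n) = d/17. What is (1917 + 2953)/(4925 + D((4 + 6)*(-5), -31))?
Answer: 16558/16735 ≈ 0.98942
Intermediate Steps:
D(d, n) = d/17 (D(d, n) = d*(1/17) = d/17)
(1917 + 2953)/(4925 + D((4 + 6)*(-5), -31)) = (1917 + 2953)/(4925 + ((4 + 6)*(-5))/17) = 4870/(4925 + (10*(-5))/17) = 4870/(4925 + (1/17)*(-50)) = 4870/(4925 - 50/17) = 4870/(83675/17) = 4870*(17/83675) = 16558/16735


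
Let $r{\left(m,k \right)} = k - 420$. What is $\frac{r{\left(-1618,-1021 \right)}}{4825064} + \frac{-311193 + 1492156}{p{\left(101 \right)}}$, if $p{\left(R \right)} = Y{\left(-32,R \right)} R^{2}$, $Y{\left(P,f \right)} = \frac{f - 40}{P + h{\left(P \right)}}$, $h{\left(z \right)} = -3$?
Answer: $- \frac{199438668660221}{3002449149704} \approx -66.425$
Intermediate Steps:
$Y{\left(P,f \right)} = \frac{-40 + f}{-3 + P}$ ($Y{\left(P,f \right)} = \frac{f - 40}{P - 3} = \frac{-40 + f}{-3 + P}$)
$p{\left(R \right)} = R^{2} \left(\frac{8}{7} - \frac{R}{35}\right)$ ($p{\left(R \right)} = \frac{-40 + R}{-3 - 32} R^{2} = \frac{-40 + R}{-35} R^{2} = - \frac{-40 + R}{35} R^{2} = \left(\frac{8}{7} - \frac{R}{35}\right) R^{2} = R^{2} \left(\frac{8}{7} - \frac{R}{35}\right)$)
$r{\left(m,k \right)} = -420 + k$ ($r{\left(m,k \right)} = k - 420 = -420 + k$)
$\frac{r{\left(-1618,-1021 \right)}}{4825064} + \frac{-311193 + 1492156}{p{\left(101 \right)}} = \frac{-420 - 1021}{4825064} + \frac{-311193 + 1492156}{\frac{1}{35} \cdot 101^{2} \left(40 - 101\right)} = \left(-1441\right) \frac{1}{4825064} + \frac{1180963}{\frac{1}{35} \cdot 10201 \left(40 - 101\right)} = - \frac{1441}{4825064} + \frac{1180963}{\frac{1}{35} \cdot 10201 \left(-61\right)} = - \frac{1441}{4825064} + \frac{1180963}{- \frac{622261}{35}} = - \frac{1441}{4825064} + 1180963 \left(- \frac{35}{622261}\right) = - \frac{1441}{4825064} - \frac{41333705}{622261} = - \frac{199438668660221}{3002449149704}$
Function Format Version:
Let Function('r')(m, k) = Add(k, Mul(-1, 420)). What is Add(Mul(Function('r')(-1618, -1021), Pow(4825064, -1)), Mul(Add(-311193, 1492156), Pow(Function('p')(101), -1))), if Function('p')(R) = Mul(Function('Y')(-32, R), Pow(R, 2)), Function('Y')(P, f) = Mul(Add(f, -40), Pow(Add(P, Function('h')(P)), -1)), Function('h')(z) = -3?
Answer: Rational(-199438668660221, 3002449149704) ≈ -66.425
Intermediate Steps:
Function('Y')(P, f) = Mul(Pow(Add(-3, P), -1), Add(-40, f)) (Function('Y')(P, f) = Mul(Add(f, -40), Pow(Add(P, -3), -1)) = Mul(Add(-40, f), Pow(Add(-3, P), -1)) = Mul(Pow(Add(-3, P), -1), Add(-40, f)))
Function('p')(R) = Mul(Pow(R, 2), Add(Rational(8, 7), Mul(Rational(-1, 35), R))) (Function('p')(R) = Mul(Mul(Pow(Add(-3, -32), -1), Add(-40, R)), Pow(R, 2)) = Mul(Mul(Pow(-35, -1), Add(-40, R)), Pow(R, 2)) = Mul(Mul(Rational(-1, 35), Add(-40, R)), Pow(R, 2)) = Mul(Add(Rational(8, 7), Mul(Rational(-1, 35), R)), Pow(R, 2)) = Mul(Pow(R, 2), Add(Rational(8, 7), Mul(Rational(-1, 35), R))))
Function('r')(m, k) = Add(-420, k) (Function('r')(m, k) = Add(k, -420) = Add(-420, k))
Add(Mul(Function('r')(-1618, -1021), Pow(4825064, -1)), Mul(Add(-311193, 1492156), Pow(Function('p')(101), -1))) = Add(Mul(Add(-420, -1021), Pow(4825064, -1)), Mul(Add(-311193, 1492156), Pow(Mul(Rational(1, 35), Pow(101, 2), Add(40, Mul(-1, 101))), -1))) = Add(Mul(-1441, Rational(1, 4825064)), Mul(1180963, Pow(Mul(Rational(1, 35), 10201, Add(40, -101)), -1))) = Add(Rational(-1441, 4825064), Mul(1180963, Pow(Mul(Rational(1, 35), 10201, -61), -1))) = Add(Rational(-1441, 4825064), Mul(1180963, Pow(Rational(-622261, 35), -1))) = Add(Rational(-1441, 4825064), Mul(1180963, Rational(-35, 622261))) = Add(Rational(-1441, 4825064), Rational(-41333705, 622261)) = Rational(-199438668660221, 3002449149704)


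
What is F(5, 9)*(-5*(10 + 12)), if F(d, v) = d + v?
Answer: -1540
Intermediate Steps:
F(5, 9)*(-5*(10 + 12)) = (5 + 9)*(-5*(10 + 12)) = 14*(-5*22) = 14*(-110) = -1540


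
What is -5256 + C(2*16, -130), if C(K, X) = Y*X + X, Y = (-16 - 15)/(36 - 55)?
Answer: -106364/19 ≈ -5598.1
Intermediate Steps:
Y = 31/19 (Y = -31/(-19) = -31*(-1/19) = 31/19 ≈ 1.6316)
C(K, X) = 50*X/19 (C(K, X) = 31*X/19 + X = 50*X/19)
-5256 + C(2*16, -130) = -5256 + (50/19)*(-130) = -5256 - 6500/19 = -106364/19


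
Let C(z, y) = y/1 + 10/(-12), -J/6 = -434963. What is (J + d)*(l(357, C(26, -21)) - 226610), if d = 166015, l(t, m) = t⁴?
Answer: 45087263965670863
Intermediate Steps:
J = 2609778 (J = -6*(-434963) = 2609778)
C(z, y) = -⅚ + y (C(z, y) = y*1 + 10*(-1/12) = y - ⅚ = -⅚ + y)
(J + d)*(l(357, C(26, -21)) - 226610) = (2609778 + 166015)*(357⁴ - 226610) = 2775793*(16243247601 - 226610) = 2775793*16243020991 = 45087263965670863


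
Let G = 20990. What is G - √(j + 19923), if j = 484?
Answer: 20990 - √20407 ≈ 20847.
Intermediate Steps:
G - √(j + 19923) = 20990 - √(484 + 19923) = 20990 - √20407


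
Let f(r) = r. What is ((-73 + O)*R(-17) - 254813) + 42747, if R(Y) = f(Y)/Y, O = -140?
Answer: -212279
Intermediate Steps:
R(Y) = 1 (R(Y) = Y/Y = 1)
((-73 + O)*R(-17) - 254813) + 42747 = ((-73 - 140)*1 - 254813) + 42747 = (-213*1 - 254813) + 42747 = (-213 - 254813) + 42747 = -255026 + 42747 = -212279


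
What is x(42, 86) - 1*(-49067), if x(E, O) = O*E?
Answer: 52679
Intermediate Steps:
x(E, O) = E*O
x(42, 86) - 1*(-49067) = 42*86 - 1*(-49067) = 3612 + 49067 = 52679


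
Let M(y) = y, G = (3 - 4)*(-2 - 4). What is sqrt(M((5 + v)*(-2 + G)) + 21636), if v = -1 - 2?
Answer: 2*sqrt(5411) ≈ 147.12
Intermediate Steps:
G = 6 (G = -1*(-6) = 6)
v = -3
sqrt(M((5 + v)*(-2 + G)) + 21636) = sqrt((5 - 3)*(-2 + 6) + 21636) = sqrt(2*4 + 21636) = sqrt(8 + 21636) = sqrt(21644) = 2*sqrt(5411)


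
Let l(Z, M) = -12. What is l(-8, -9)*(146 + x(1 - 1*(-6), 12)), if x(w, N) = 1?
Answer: -1764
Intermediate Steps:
l(-8, -9)*(146 + x(1 - 1*(-6), 12)) = -12*(146 + 1) = -12*147 = -1764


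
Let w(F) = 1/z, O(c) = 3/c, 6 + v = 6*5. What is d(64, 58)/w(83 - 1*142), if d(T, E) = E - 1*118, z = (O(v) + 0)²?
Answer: -15/16 ≈ -0.93750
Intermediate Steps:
v = 24 (v = -6 + 6*5 = -6 + 30 = 24)
z = 1/64 (z = (3/24 + 0)² = (3*(1/24) + 0)² = (⅛ + 0)² = (⅛)² = 1/64 ≈ 0.015625)
d(T, E) = -118 + E (d(T, E) = E - 118 = -118 + E)
w(F) = 64 (w(F) = 1/(1/64) = 64)
d(64, 58)/w(83 - 1*142) = (-118 + 58)/64 = -60*1/64 = -15/16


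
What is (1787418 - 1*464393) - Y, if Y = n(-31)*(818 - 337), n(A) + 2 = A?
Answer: 1338898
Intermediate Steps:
n(A) = -2 + A
Y = -15873 (Y = (-2 - 31)*(818 - 337) = -33*481 = -15873)
(1787418 - 1*464393) - Y = (1787418 - 1*464393) - 1*(-15873) = (1787418 - 464393) + 15873 = 1323025 + 15873 = 1338898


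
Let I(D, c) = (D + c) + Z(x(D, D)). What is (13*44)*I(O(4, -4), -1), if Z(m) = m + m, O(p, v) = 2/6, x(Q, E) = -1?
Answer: -4576/3 ≈ -1525.3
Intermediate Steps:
O(p, v) = 1/3 (O(p, v) = 2*(1/6) = 1/3)
Z(m) = 2*m
I(D, c) = -2 + D + c (I(D, c) = (D + c) + 2*(-1) = (D + c) - 2 = -2 + D + c)
(13*44)*I(O(4, -4), -1) = (13*44)*(-2 + 1/3 - 1) = 572*(-8/3) = -4576/3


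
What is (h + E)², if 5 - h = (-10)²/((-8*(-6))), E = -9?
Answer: 5329/144 ≈ 37.007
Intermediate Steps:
h = 35/12 (h = 5 - (-10)²/((-8*(-6))) = 5 - 100/48 = 5 - 1*25/12 = 5 - 25/12 = 35/12 ≈ 2.9167)
(h + E)² = (35/12 - 9)² = (-73/12)² = 5329/144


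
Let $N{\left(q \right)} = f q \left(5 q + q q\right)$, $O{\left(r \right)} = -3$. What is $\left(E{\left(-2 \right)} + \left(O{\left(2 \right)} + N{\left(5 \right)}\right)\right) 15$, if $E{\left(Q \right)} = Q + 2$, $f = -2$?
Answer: $-7545$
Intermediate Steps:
$N{\left(q \right)} = - 2 q \left(q^{2} + 5 q\right)$ ($N{\left(q \right)} = - 2 q \left(5 q + q q\right) = - 2 q \left(5 q + q^{2}\right) = - 2 q \left(q^{2} + 5 q\right)$)
$E{\left(Q \right)} = 2 + Q$
$\left(E{\left(-2 \right)} + \left(O{\left(2 \right)} + N{\left(5 \right)}\right)\right) 15 = \left(\left(2 - 2\right) + \left(-3 + 2 \cdot 5^{2} \left(-5 - 5\right)\right)\right) 15 = \left(0 + \left(-3 + 2 \cdot 25 \left(-5 - 5\right)\right)\right) 15 = \left(0 + \left(-3 + 2 \cdot 25 \left(-10\right)\right)\right) 15 = \left(0 - 503\right) 15 = \left(-503\right) 15 = -7545$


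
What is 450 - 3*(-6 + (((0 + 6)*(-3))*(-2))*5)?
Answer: -72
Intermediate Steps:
450 - 3*(-6 + (((0 + 6)*(-3))*(-2))*5) = 450 - 3*(-6 + ((6*(-3))*(-2))*5) = 450 - 3*(-6 - 18*(-2)*5) = 450 - 3*(-6 + 36*5) = 450 - 3*(-6 + 180) = 450 - 3*174 = 450 - 522 = -72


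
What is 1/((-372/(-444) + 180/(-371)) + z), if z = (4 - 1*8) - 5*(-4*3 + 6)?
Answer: 13727/361743 ≈ 0.037947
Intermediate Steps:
z = 26 (z = (4 - 8) - 5*(-12 + 6) = -4 - 5*(-6) = -4 + 30 = 26)
1/((-372/(-444) + 180/(-371)) + z) = 1/((-372/(-444) + 180/(-371)) + 26) = 1/((-372*(-1/444) + 180*(-1/371)) + 26) = 1/((31/37 - 180/371) + 26) = 1/(4841/13727 + 26) = 1/(361743/13727) = 13727/361743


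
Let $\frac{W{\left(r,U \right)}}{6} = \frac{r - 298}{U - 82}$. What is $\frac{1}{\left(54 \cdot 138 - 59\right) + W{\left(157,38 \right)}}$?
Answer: $\frac{22}{163069} \approx 0.00013491$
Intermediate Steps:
$W{\left(r,U \right)} = \frac{6 \left(-298 + r\right)}{-82 + U}$ ($W{\left(r,U \right)} = 6 \frac{r - 298}{U - 82} = 6 \frac{-298 + r}{U - 82} = 6 \frac{-298 + r}{-82 + U} = \frac{6 \left(-298 + r\right)}{-82 + U}$)
$\frac{1}{\left(54 \cdot 138 - 59\right) + W{\left(157,38 \right)}} = \frac{1}{\left(54 \cdot 138 - 59\right) + \frac{6 \left(-298 + 157\right)}{-82 + 38}} = \frac{1}{\left(7452 - 59\right) + 6 \frac{1}{-44} \left(-141\right)} = \frac{1}{7393 + 6 \left(- \frac{1}{44}\right) \left(-141\right)} = \frac{1}{7393 + \frac{423}{22}} = \frac{1}{\frac{163069}{22}} = \frac{22}{163069}$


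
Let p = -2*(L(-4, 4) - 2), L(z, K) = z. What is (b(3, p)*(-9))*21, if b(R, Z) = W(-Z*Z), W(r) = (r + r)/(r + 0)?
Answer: -378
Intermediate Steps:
W(r) = 2 (W(r) = (2*r)/r = 2)
p = 12 (p = -2*(-4 - 2) = -2*(-6) = 12)
b(R, Z) = 2
(b(3, p)*(-9))*21 = (2*(-9))*21 = -18*21 = -378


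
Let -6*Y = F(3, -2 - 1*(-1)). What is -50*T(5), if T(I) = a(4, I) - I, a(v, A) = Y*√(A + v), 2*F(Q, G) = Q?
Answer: 575/2 ≈ 287.50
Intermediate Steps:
F(Q, G) = Q/2
Y = -¼ (Y = -3/12 = -⅙*3/2 = -¼ ≈ -0.25000)
a(v, A) = -√(A + v)/4
T(I) = -I - √(4 + I)/4 (T(I) = -√(I + 4)/4 - I = -√(4 + I)/4 - I = -I - √(4 + I)/4)
-50*T(5) = -50*(-1*5 - √(4 + 5)/4) = -50*(-5 - √9/4) = -50*(-5 - ¼*3) = -50*(-5 - ¾) = -50*(-23/4) = 575/2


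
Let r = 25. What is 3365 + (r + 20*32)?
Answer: 4030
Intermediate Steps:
3365 + (r + 20*32) = 3365 + (25 + 20*32) = 3365 + (25 + 640) = 3365 + 665 = 4030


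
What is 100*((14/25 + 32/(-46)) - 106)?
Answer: -244112/23 ≈ -10614.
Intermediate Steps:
100*((14/25 + 32/(-46)) - 106) = 100*((14*(1/25) + 32*(-1/46)) - 106) = 100*((14/25 - 16/23) - 106) = 100*(-78/575 - 106) = 100*(-61028/575) = -244112/23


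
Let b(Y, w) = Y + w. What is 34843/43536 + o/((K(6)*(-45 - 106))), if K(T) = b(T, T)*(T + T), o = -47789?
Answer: 29564251/9860904 ≈ 2.9981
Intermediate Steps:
K(T) = 4*T² (K(T) = (T + T)*(T + T) = (2*T)*(2*T) = 4*T²)
34843/43536 + o/((K(6)*(-45 - 106))) = 34843/43536 - 47789*1/(144*(-45 - 106)) = 34843*(1/43536) - 47789/((4*36)*(-151)) = 34843/43536 - 47789/(144*(-151)) = 34843/43536 - 47789/(-21744) = 34843/43536 - 47789*(-1/21744) = 34843/43536 + 47789/21744 = 29564251/9860904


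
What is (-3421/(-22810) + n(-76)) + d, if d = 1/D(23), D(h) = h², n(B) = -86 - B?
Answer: -118832381/12066490 ≈ -9.8481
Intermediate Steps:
d = 1/529 (d = 1/(23²) = 1/529 ≈ 0.0018904)
(-3421/(-22810) + n(-76)) + d = (-3421/(-22810) + (-86 - 1*(-76))) + 1/529 = (-3421*(-1/22810) + (-86 + 76)) + 1/529 = (3421/22810 - 10) + 1/529 = -224679/22810 + 1/529 = -118832381/12066490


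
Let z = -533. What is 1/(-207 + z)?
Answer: -1/740 ≈ -0.0013514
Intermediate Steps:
1/(-207 + z) = 1/(-207 - 533) = 1/(-740) = -1/740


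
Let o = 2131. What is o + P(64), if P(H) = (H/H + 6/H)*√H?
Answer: 8559/4 ≈ 2139.8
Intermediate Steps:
P(H) = √H*(1 + 6/H) (P(H) = (1 + 6/H)*√H = √H*(1 + 6/H))
o + P(64) = 2131 + (6 + 64)/√64 = 2131 + (⅛)*70 = 2131 + 35/4 = 8559/4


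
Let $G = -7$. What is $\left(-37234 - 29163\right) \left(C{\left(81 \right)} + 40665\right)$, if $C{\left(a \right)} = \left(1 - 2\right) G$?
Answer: $-2700498784$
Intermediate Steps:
$C{\left(a \right)} = 7$ ($C{\left(a \right)} = \left(1 - 2\right) \left(-7\right) = \left(-1\right) \left(-7\right) = 7$)
$\left(-37234 - 29163\right) \left(C{\left(81 \right)} + 40665\right) = \left(-37234 - 29163\right) \left(7 + 40665\right) = \left(-66397\right) 40672 = -2700498784$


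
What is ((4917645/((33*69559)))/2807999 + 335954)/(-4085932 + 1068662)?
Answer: -721809809892740069/6482718125368716770 ≈ -0.11134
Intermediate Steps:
((4917645/((33*69559)))/2807999 + 335954)/(-4085932 + 1068662) = ((4917645/2295447)*(1/2807999) + 335954)/(-3017270) = ((4917645*(1/2295447))*(1/2807999) + 335954)*(-1/3017270) = ((1639215/765149)*(1/2807999) + 335954)*(-1/3017270) = (1639215/2148537626851 + 335954)*(-1/3017270) = (721809809892740069/2148537626851)*(-1/3017270) = -721809809892740069/6482718125368716770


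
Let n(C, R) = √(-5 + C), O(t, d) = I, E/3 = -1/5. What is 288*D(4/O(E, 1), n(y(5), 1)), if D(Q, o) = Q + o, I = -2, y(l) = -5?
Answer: -576 + 288*I*√10 ≈ -576.0 + 910.74*I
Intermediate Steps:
E = -⅗ (E = 3*(-1/5) = 3*(-1*⅕) = 3*(-⅕) = -⅗ ≈ -0.60000)
O(t, d) = -2
288*D(4/O(E, 1), n(y(5), 1)) = 288*(4/(-2) + √(-5 - 5)) = 288*(4*(-½) + √(-10)) = 288*(-2 + I*√10) = -576 + 288*I*√10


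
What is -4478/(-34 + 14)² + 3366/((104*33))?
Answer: -26557/2600 ≈ -10.214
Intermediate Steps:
-4478/(-34 + 14)² + 3366/((104*33)) = -4478/((-20)²) + 3366/3432 = -4478/400 + 3366*(1/3432) = -4478*1/400 + 51/52 = -2239/200 + 51/52 = -26557/2600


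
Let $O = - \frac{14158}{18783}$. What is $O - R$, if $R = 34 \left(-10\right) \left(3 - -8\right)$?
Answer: $\frac{70234262}{18783} \approx 3739.2$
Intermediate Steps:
$O = - \frac{14158}{18783}$ ($O = \left(-14158\right) \frac{1}{18783} = - \frac{14158}{18783} \approx -0.75377$)
$R = -3740$ ($R = - 340 \left(3 + 8\right) = \left(-340\right) 11 = -3740$)
$O - R = - \frac{14158}{18783} - -3740 = - \frac{14158}{18783} + 3740 = \frac{70234262}{18783}$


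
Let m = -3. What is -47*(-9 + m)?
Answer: 564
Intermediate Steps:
-47*(-9 + m) = -47*(-9 - 3) = -47*(-12) = 564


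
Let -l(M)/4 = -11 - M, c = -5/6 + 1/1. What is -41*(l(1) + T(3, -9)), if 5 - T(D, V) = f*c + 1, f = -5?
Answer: -12997/6 ≈ -2166.2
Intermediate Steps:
c = ⅙ (c = -5*⅙ + 1*1 = -⅚ + 1 = ⅙ ≈ 0.16667)
l(M) = 44 + 4*M (l(M) = -4*(-11 - M) = 44 + 4*M)
T(D, V) = 29/6 (T(D, V) = 5 - (-5*⅙ + 1) = 5 - (-⅚ + 1) = 5 - 1*⅙ = 5 - ⅙ = 29/6)
-41*(l(1) + T(3, -9)) = -41*((44 + 4*1) + 29/6) = -41*((44 + 4) + 29/6) = -41*(48 + 29/6) = -41*317/6 = -12997/6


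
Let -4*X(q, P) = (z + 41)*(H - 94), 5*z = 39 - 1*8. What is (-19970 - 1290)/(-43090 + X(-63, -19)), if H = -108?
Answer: 26575/50883 ≈ 0.52228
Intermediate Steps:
z = 31/5 (z = (39 - 1*8)/5 = (39 - 8)/5 = (1/5)*31 = 31/5 ≈ 6.2000)
X(q, P) = 11918/5 (X(q, P) = -(31/5 + 41)*(-108 - 94)/4 = -59*(-202)/5 = -1/4*(-47672/5) = 11918/5)
(-19970 - 1290)/(-43090 + X(-63, -19)) = (-19970 - 1290)/(-43090 + 11918/5) = -21260/(-203532/5) = -21260*(-5/203532) = 26575/50883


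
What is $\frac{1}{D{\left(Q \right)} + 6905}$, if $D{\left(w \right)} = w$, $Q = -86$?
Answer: $\frac{1}{6819} \approx 0.00014665$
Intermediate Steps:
$\frac{1}{D{\left(Q \right)} + 6905} = \frac{1}{-86 + 6905} = \frac{1}{6819}$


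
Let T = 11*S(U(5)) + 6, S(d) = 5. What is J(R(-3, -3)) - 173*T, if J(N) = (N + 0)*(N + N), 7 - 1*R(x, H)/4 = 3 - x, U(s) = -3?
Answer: -10521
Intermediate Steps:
R(x, H) = 16 + 4*x (R(x, H) = 28 - 4*(3 - x) = 28 + (-12 + 4*x) = 16 + 4*x)
J(N) = 2*N² (J(N) = N*(2*N) = 2*N²)
T = 61 (T = 11*5 + 6 = 55 + 6 = 61)
J(R(-3, -3)) - 173*T = 2*(16 + 4*(-3))² - 173*61 = 2*(16 - 12)² - 10553 = 2*4² - 10553 = 2*16 - 10553 = 32 - 10553 = -10521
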